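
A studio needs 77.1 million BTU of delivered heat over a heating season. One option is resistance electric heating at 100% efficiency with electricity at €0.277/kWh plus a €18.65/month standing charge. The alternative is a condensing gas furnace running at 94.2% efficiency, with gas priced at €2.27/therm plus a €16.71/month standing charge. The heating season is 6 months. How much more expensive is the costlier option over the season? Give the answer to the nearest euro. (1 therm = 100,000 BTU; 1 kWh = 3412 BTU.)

€4413

Heat load = 77.1 × 10⁶ BTU = 77,100,000 BTU
Gas: input = 77,100,000 / 0.942 = 81,847,134 BTU = 818.5 therm → 818.5 × €2.27 = €1,857.93; + 6 × €16.71 standing = €1,958.19
Electric: 77,100,000 BTU / 3412 = 22,600 kWh → × €0.277 = €6,259.29; + 6 × €18.65 standing = €6,371.19
Difference = |€1,958.19 − €6,371.19| = €4,413.00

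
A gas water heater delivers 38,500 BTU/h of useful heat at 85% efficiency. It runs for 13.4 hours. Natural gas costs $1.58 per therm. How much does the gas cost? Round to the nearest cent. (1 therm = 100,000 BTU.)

$9.59

Heat delivered = 38,500 BTU/h × 13.4 h = 515,900 BTU
Gas input = 515,900 / 0.85 = 606,941 BTU
= 606,941 / 100,000 = 6.069 therm
Cost = 6.069 × $1.58/therm = $9.59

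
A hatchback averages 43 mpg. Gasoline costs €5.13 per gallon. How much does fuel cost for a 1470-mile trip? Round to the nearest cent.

Fuel = 1470 mi / 43 mpg = 34.19 gal
Cost = 34.19 gal × €5.13/gal = €175.37

€175.37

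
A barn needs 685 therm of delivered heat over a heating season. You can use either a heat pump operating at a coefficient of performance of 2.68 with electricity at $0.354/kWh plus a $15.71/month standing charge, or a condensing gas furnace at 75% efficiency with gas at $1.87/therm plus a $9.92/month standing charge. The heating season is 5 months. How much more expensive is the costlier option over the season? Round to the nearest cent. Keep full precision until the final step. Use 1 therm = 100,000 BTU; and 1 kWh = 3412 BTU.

Heat load = 685 therm × 100,000 = 68,500,000 BTU
Gas: input = 68,500,000 / 0.75 = 91,333,333 BTU = 913.3 therm → 913.3 × $1.87 = $1,707.93; + 5 × $9.92 standing = $1,757.53
Heat pump: 68,500,000 BTU / 3412 = 20,080 kWh heat; / 2.68 = 7,491 kWh in → × $0.354 = $2,651.86; + 5 × $15.71 standing = $2,730.41
Difference = |$1,757.53 − $2,730.41| = $972.87

$972.87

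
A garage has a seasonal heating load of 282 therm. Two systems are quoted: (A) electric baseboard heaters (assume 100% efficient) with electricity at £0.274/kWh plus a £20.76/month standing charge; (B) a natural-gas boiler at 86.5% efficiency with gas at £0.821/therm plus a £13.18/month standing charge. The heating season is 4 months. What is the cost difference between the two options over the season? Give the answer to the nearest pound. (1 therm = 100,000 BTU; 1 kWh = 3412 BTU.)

£2027

Heat load = 282 therm × 100,000 = 28,200,000 BTU
Gas: input = 28,200,000 / 0.865 = 32,601,156 BTU = 326 therm → 326 × £0.821 = £267.66; + 4 × £13.18 standing = £320.38
Electric: 28,200,000 BTU / 3412 = 8,265 kWh → × £0.274 = £2,264.60; + 4 × £20.76 standing = £2,347.64
Difference = |£320.38 − £2,347.64| = £2,027.26 ≈ £2027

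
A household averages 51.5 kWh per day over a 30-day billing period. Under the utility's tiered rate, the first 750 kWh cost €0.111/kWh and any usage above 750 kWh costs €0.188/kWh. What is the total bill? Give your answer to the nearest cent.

Usage = 51.5 kWh/day × 30 days = 1545 kWh
First 750 kWh × €0.111 = €83.25
Remaining 795 kWh × €0.188 = €149.46
Total = €232.71

€232.71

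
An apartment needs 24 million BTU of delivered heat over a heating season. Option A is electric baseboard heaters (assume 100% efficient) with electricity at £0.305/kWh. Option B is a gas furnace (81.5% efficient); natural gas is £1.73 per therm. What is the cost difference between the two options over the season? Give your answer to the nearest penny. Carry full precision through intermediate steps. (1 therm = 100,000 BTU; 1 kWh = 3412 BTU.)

£1635.92

Heat load = 24 × 10⁶ BTU = 24,000,000 BTU
Gas: input = 24,000,000 / 0.815 = 29,447,853 BTU = 294.5 therm → 294.5 × £1.73 = £509.45
Electric: 24,000,000 BTU / 3412 = 7,034 kWh → × £0.305 = £2,145.37
Difference = |£509.45 − £2,145.37| = £1,635.92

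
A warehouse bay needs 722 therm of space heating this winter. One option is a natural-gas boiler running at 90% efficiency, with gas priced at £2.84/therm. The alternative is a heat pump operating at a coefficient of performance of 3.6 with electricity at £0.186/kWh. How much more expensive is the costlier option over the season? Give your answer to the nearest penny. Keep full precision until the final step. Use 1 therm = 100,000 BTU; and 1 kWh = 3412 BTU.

£1185.01

Heat load = 722 therm × 100,000 = 72,200,000 BTU
Gas: input = 72,200,000 / 0.90 = 80,222,222 BTU = 802.2 therm → 802.2 × £2.84 = £2,278.31
Heat pump: 72,200,000 BTU / 3412 = 21,160 kWh heat; / 3.6 = 5,878 kWh in → × £0.186 = £1,093.30
Difference = |£2,278.31 − £1,093.30| = £1,185.01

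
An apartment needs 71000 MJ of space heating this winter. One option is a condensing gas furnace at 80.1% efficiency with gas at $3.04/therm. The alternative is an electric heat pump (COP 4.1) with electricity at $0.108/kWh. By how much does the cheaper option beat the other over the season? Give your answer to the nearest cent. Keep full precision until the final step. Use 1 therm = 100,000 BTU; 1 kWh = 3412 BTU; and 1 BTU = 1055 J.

Heat load = 71000 MJ = 71,000,000,000 J / 1055 = 67,298,578 BTU
Gas: input = 67,298,578 / 0.801 = 84,018,200 BTU = 840.2 therm → 840.2 × $3.04 = $2,554.15
Heat pump: 67,298,578 BTU / 3412 = 19,720 kWh heat; / 4.1 = 4,811 kWh in → × $0.108 = $519.56
Difference = |$2,554.15 − $519.56| = $2,034.59

$2034.59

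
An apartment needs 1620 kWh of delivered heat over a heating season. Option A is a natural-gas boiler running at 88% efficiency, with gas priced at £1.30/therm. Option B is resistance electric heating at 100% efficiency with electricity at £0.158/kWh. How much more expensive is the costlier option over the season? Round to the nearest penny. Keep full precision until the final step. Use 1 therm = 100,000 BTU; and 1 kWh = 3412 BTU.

Heat load = 1620 kWh × 3412 = 5,527,440 BTU
Gas: input = 5,527,440 / 0.880 = 6,281,182 BTU = 62.81 therm → 62.81 × £1.30 = £81.66
Electric: 5,527,440 BTU / 3412 = 1,620 kWh → × £0.158 = £255.96
Difference = |£81.66 − £255.96| = £174.30

£174.30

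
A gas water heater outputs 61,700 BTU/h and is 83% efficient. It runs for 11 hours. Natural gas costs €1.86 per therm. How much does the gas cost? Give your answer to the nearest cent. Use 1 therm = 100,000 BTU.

Heat delivered = 61,700 BTU/h × 11 h = 678,700 BTU
Gas input = 678,700 / 0.83 = 817,711 BTU
= 817,711 / 100,000 = 8.177 therm
Cost = 8.177 × €1.86/therm = €15.21

€15.21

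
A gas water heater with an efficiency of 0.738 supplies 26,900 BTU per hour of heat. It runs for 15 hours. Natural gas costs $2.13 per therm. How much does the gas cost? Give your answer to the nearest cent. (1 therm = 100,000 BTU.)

Heat delivered = 26,900 BTU/h × 15 h = 403,500 BTU
Gas input = 403,500 / 0.738 = 546,748 BTU
= 546,748 / 100,000 = 5.467 therm
Cost = 5.467 × $2.13/therm = $11.65

$11.65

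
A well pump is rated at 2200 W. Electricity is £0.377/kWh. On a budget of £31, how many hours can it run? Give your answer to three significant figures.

37.4 h

Energy budget = £31 / £0.377 per kWh = 82.23 kWh = 82,228 Wh
Runtime = 82,228 Wh / 2200 W = 37.38 h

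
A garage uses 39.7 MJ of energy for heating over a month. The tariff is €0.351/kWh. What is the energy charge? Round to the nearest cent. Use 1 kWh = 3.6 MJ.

39.7 MJ × (0.27778 kWh/MJ) = 11.03 kWh
Cost = 11.03 kWh × €0.351/kWh = €3.87

€3.87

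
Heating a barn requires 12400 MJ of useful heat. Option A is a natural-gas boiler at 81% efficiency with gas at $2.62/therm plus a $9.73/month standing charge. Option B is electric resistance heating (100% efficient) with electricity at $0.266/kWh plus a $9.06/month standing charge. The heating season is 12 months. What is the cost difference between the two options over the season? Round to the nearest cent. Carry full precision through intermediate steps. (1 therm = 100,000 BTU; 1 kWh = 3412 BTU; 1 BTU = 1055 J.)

Heat load = 12400 MJ = 12,400,000,000 J / 1055 = 11,753,555 BTU
Gas: input = 11,753,555 / 0.81 = 14,510,561 BTU = 145.1 therm → 145.1 × $2.62 = $380.18; + 12 × $9.73 standing = $496.94
Electric: 11,753,555 BTU / 3412 = 3,445 kWh → × $0.266 = $916.31; + 12 × $9.06 standing = $1,025.03
Difference = |$496.94 − $1,025.03| = $528.09

$528.09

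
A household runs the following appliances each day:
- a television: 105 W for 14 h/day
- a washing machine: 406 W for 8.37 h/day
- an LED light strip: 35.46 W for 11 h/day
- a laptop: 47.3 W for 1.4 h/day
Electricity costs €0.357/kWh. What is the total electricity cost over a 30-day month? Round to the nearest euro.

television: 105 W × 14 h × 30 d = 44,100 Wh = 44.1 kWh
washing machine: 406 W × 8.37 h × 30 d = 101,947 Wh = 101.9 kWh
LED light strip: 35.46 W × 11 h × 30 d = 11,702 Wh = 11.7 kWh
laptop: 47.3 W × 1.4 h × 30 d = 1,987 Wh = 1.987 kWh
Total energy = 44.1 + 101.9 + 11.7 + 1.987 = 159.7 kWh
Cost = 159.7 kWh × €0.357 = €57.03 ≈ €57

€57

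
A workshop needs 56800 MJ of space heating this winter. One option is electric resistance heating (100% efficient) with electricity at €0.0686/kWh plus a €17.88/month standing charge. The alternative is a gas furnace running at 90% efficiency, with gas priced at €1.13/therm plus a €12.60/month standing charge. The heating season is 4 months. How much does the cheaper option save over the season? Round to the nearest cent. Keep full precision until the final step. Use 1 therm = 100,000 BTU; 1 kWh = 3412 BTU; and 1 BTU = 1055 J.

Heat load = 56800 MJ = 56,800,000,000 J / 1055 = 53,838,863 BTU
Gas: input = 53,838,863 / 0.90 = 59,820,958 BTU = 598.2 therm → 598.2 × €1.13 = €675.98; + 4 × €12.60 standing = €726.38
Electric: 53,838,863 BTU / 3412 = 15,780 kWh → × €0.0686 = €1,082.46; + 4 × €17.88 standing = €1,153.98
Difference = |€726.38 − €1,153.98| = €427.60

€427.60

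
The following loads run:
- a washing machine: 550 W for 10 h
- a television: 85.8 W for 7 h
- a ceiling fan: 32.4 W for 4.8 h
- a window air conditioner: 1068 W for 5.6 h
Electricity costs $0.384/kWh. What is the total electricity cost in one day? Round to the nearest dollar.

$5

washing machine: 550 W × 10 h = 5,500 Wh = 5.5 kWh
television: 85.8 W × 7 h = 601 Wh = 0.6006 kWh
ceiling fan: 32.4 W × 4.8 h = 156 Wh = 0.1555 kWh
window air conditioner: 1068 W × 5.6 h = 5,981 Wh = 5.981 kWh
Total energy = 5.5 + 0.6006 + 0.1555 + 5.981 = 12.24 kWh
Cost = 12.24 kWh × $0.384 = $4.70 ≈ $5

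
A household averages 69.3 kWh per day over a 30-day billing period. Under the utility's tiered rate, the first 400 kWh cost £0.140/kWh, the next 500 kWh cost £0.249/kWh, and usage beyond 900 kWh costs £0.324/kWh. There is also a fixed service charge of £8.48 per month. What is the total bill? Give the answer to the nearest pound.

Usage = 69.3 kWh/day × 30 days = 2079 kWh
First 400 kWh × £0.140 = £56.00
Next 500 kWh × £0.249 = £124.50
Remaining 1179 kWh × £0.324 = £382.00
Energy charge = £562.50; + service £8.48 = £570.98 ≈ £571

£571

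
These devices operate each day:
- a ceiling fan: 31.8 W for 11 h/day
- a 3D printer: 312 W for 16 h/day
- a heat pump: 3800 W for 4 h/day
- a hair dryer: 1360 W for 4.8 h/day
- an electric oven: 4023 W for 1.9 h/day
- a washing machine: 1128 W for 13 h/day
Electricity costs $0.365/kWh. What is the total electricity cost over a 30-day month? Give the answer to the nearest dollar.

ceiling fan: 31.8 W × 11 h × 30 d = 10,494 Wh = 10.49 kWh
3D printer: 312 W × 16 h × 30 d = 149,760 Wh = 149.8 kWh
heat pump: 3800 W × 4 h × 30 d = 456,000 Wh = 456 kWh
hair dryer: 1360 W × 4.8 h × 30 d = 195,840 Wh = 195.8 kWh
electric oven: 4023 W × 1.9 h × 30 d = 229,311 Wh = 229.3 kWh
washing machine: 1128 W × 13 h × 30 d = 439,920 Wh = 439.9 kWh
Total energy = 10.49 + 149.8 + 456 + 195.8 + 229.3 + 439.9 = 1,481 kWh
Cost = 1,481 kWh × $0.365 = $540.68 ≈ $541

$541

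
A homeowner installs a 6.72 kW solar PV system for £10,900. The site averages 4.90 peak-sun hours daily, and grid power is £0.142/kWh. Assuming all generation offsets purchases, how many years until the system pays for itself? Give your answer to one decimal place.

Daily generation = 6.72 kW × 4.90 h = 32.93 kWh
Annual generation = 32.93 × 365 = 12019 kWh
Annual savings = 12019 × £0.142 = £1,706.66
Payback = £10,900 / £1,706.66 = 6.39 years

6.4 years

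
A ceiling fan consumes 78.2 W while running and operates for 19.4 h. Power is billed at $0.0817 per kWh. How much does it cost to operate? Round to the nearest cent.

Energy = 78.2 W × 19.4 h = 1,517 Wh = 1.517 kWh
Cost = 1.517 kWh × $0.0817/kWh = $0.12

$0.12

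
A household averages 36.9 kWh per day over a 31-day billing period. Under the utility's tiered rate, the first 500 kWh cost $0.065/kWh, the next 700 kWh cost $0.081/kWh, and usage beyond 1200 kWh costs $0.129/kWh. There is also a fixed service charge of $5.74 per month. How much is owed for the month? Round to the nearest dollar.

$90

Usage = 36.9 kWh/day × 31 days = 1143.9 kWh
First 500 kWh × $0.065 = $32.50
Next 643.9 kWh × $0.081 = $52.16
Remaining tier: 0 kWh (not reached)
Energy charge = $84.66; + service $5.74 = $90.40 ≈ $90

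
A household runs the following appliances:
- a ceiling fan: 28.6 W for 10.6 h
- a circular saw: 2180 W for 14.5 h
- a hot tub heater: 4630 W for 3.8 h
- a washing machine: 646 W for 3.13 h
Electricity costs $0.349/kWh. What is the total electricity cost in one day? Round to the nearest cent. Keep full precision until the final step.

ceiling fan: 28.6 W × 10.6 h = 303 Wh = 0.3032 kWh
circular saw: 2180 W × 14.5 h = 31,610 Wh = 31.61 kWh
hot tub heater: 4630 W × 3.8 h = 17,594 Wh = 17.59 kWh
washing machine: 646 W × 3.13 h = 2,022 Wh = 2.022 kWh
Total energy = 0.3032 + 31.61 + 17.59 + 2.022 = 51.53 kWh
Cost = 51.53 kWh × $0.349 = $17.98

$17.98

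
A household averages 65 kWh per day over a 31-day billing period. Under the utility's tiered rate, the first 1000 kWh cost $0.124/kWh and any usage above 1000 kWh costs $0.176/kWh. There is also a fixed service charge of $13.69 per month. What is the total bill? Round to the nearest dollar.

Usage = 65 kWh/day × 31 days = 2015 kWh
First 1000 kWh × $0.124 = $124.00
Remaining 1015 kWh × $0.176 = $178.64
Energy charge = $302.64; + service $13.69 = $316.33 ≈ $316

$316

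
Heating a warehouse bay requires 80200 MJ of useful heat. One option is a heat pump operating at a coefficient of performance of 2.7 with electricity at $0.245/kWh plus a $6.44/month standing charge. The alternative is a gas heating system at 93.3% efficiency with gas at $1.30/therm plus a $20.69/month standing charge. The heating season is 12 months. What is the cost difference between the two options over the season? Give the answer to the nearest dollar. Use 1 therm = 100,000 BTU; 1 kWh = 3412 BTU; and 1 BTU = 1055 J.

$791

Heat load = 80200 MJ = 80,200,000,000 J / 1055 = 76,018,957 BTU
Gas: input = 76,018,957 / 0.933 = 81,477,982 BTU = 814.8 therm → 814.8 × $1.30 = $1,059.21; + 12 × $20.69 standing = $1,307.49
Heat pump: 76,018,957 BTU / 3412 = 22,280 kWh heat; / 2.7 = 8,252 kWh in → × $0.245 = $2,021.69; + 12 × $6.44 standing = $2,098.97
Difference = |$1,307.49 − $2,098.97| = $791.48 ≈ $791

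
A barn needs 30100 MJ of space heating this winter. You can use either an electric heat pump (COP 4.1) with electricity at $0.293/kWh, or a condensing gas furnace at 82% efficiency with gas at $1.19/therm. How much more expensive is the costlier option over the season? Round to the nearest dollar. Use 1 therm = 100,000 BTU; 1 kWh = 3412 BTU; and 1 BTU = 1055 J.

Heat load = 30100 MJ = 30,100,000,000 J / 1055 = 28,530,806 BTU
Gas: input = 28,530,806 / 0.82 = 34,793,665 BTU = 347.9 therm → 347.9 × $1.19 = $414.04
Heat pump: 28,530,806 BTU / 3412 = 8,362 kWh heat; / 4.1 = 2,039 kWh in → × $0.293 = $597.57
Difference = |$414.04 − $597.57| = $183.53 ≈ $184

$184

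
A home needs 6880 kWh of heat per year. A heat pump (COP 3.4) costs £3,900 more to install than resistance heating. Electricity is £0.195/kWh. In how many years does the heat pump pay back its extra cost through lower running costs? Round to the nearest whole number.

Resistance: 6880 kWh × £0.195 = £1,341.60/yr
Heat pump: 6880 / 3.4 = 2024 kWh in → × £0.195 = £394.59/yr
Annual savings = £947.01
Payback = £3,900 / £947.01 = 4.12 years

4 years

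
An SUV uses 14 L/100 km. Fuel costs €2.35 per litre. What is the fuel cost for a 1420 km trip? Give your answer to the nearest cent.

Fuel = 14 L/100 km × 1420 km / 100 = 198.8 L
Cost = 198.8 L × €2.35/L = €467.18

€467.18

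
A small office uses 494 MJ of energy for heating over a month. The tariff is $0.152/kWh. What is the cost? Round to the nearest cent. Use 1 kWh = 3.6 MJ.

$20.86

494 MJ × (0.27778 kWh/MJ) = 137.2 kWh
Cost = 137.2 kWh × $0.152/kWh = $20.86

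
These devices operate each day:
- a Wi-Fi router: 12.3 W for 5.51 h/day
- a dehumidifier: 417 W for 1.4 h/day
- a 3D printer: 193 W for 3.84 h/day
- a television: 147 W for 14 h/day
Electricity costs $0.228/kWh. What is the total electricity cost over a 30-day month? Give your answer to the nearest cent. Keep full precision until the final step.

$23.60

Wi-Fi router: 12.3 W × 5.51 h × 30 d = 2,033 Wh = 2.033 kWh
dehumidifier: 417 W × 1.4 h × 30 d = 17,514 Wh = 17.51 kWh
3D printer: 193 W × 3.84 h × 30 d = 22,234 Wh = 22.23 kWh
television: 147 W × 14 h × 30 d = 61,740 Wh = 61.74 kWh
Total energy = 2.033 + 17.51 + 22.23 + 61.74 = 103.5 kWh
Cost = 103.5 kWh × $0.228 = $23.60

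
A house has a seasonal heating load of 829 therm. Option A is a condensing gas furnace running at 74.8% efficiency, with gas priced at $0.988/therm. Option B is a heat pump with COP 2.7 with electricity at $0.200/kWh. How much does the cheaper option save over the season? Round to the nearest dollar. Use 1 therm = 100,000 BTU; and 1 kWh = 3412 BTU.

Heat load = 829 therm × 100,000 = 82,900,000 BTU
Gas: input = 82,900,000 / 0.748 = 110,828,877 BTU = 1,108 therm → 1,108 × $0.988 = $1,094.99
Heat pump: 82,900,000 BTU / 3412 = 24,300 kWh heat; / 2.7 = 8,999 kWh in → × $0.200 = $1,799.75
Difference = |$1,094.99 − $1,799.75| = $704.76 ≈ $705

$705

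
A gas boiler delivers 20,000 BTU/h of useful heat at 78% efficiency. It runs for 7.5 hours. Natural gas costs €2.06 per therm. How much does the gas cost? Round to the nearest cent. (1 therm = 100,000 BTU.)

€3.96

Heat delivered = 20,000 BTU/h × 7.5 h = 150,000 BTU
Gas input = 150,000 / 0.78 = 192,308 BTU
= 192,308 / 100,000 = 1.923 therm
Cost = 1.923 × €2.06/therm = €3.96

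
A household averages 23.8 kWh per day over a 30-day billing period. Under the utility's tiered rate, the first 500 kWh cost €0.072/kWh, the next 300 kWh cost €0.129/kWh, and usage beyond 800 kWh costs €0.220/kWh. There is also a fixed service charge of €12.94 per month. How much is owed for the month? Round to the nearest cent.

€76.55

Usage = 23.8 kWh/day × 30 days = 714 kWh
First 500 kWh × €0.072 = €36.00
Next 214 kWh × €0.129 = €27.61
Remaining tier: 0 kWh (not reached)
Energy charge = €63.61; + service €12.94 = €76.55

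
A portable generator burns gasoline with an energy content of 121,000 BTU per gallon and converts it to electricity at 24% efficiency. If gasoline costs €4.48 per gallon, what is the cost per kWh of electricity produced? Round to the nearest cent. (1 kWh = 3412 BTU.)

€0.53

Electrical output per gallon = 121,000 BTU × 0.24 / 3412 BTU/kWh = 8.511 kWh
Cost per kWh = €4.48 / 8.511 kWh = €0.526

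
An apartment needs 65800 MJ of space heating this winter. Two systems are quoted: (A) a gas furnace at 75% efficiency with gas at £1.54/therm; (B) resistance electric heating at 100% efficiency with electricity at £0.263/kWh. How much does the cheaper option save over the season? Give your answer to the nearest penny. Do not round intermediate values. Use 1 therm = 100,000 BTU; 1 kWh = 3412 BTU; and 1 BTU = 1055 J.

£3526.85

Heat load = 65800 MJ = 65,800,000,000 J / 1055 = 62,369,668 BTU
Gas: input = 62,369,668 / 0.75 = 83,159,558 BTU = 831.6 therm → 831.6 × £1.54 = £1,280.66
Electric: 62,369,668 BTU / 3412 = 18,280 kWh → × £0.263 = £4,807.51
Difference = |£1,280.66 − £4,807.51| = £3,526.85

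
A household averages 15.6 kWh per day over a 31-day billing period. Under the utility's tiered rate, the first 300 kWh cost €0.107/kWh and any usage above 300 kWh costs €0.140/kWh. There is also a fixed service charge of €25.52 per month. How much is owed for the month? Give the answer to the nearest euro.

Usage = 15.6 kWh/day × 31 days = 483.6 kWh
First 300 kWh × €0.107 = €32.10
Remaining 183.6 kWh × €0.140 = €25.70
Energy charge = €57.80; + service €25.52 = €83.32 ≈ €83

€83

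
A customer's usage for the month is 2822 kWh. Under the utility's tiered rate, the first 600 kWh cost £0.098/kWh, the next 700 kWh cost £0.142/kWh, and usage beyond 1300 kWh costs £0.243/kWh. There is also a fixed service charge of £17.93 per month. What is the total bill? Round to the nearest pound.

£546

First 600 kWh × £0.098 = £58.80
Next 700 kWh × £0.142 = £99.40
Remaining 1522 kWh × £0.243 = £369.85
Energy charge = £528.05; + service £17.93 = £545.98 ≈ £546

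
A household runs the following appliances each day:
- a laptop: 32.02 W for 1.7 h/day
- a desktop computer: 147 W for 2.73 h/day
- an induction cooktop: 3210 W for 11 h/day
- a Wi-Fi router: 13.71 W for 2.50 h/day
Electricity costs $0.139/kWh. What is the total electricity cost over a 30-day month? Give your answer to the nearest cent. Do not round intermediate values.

$149.29

laptop: 32.02 W × 1.7 h × 30 d = 1,633 Wh = 1.633 kWh
desktop computer: 147 W × 2.73 h × 30 d = 12,039 Wh = 12.04 kWh
induction cooktop: 3210 W × 11 h × 30 d = 1,059,300 Wh = 1,059 kWh
Wi-Fi router: 13.71 W × 2.50 h × 30 d = 1,028 Wh = 1.028 kWh
Total energy = 1.633 + 12.04 + 1,059 + 1.028 = 1,074 kWh
Cost = 1,074 kWh × $0.139 = $149.29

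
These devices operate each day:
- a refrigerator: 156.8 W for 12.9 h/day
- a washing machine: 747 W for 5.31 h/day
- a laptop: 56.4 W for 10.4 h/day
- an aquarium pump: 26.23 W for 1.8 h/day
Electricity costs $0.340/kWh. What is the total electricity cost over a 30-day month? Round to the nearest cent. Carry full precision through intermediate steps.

refrigerator: 156.8 W × 12.9 h × 30 d = 60,682 Wh = 60.68 kWh
washing machine: 747 W × 5.31 h × 30 d = 118,997 Wh = 119 kWh
laptop: 56.4 W × 10.4 h × 30 d = 17,597 Wh = 17.6 kWh
aquarium pump: 26.23 W × 1.8 h × 30 d = 1,416 Wh = 1.416 kWh
Total energy = 60.68 + 119 + 17.6 + 1.416 = 198.7 kWh
Cost = 198.7 kWh × $0.340 = $67.56

$67.56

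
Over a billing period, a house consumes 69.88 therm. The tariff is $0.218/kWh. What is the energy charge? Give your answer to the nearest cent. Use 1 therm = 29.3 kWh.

69.88 therm × (29.3 kWh/therm) = 2,047 kWh
Cost = 2,047 kWh × $0.218/kWh = $446.35

$446.35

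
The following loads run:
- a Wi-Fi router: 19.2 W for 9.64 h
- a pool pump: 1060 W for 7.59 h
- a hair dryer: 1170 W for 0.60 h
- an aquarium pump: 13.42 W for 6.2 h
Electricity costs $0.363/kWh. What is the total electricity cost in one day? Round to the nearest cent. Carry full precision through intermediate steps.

$3.27

Wi-Fi router: 19.2 W × 9.64 h = 185 Wh = 0.1851 kWh
pool pump: 1060 W × 7.59 h = 8,045 Wh = 8.045 kWh
hair dryer: 1170 W × 0.60 h = 702 Wh = 0.702 kWh
aquarium pump: 13.42 W × 6.2 h = 83 Wh = 0.0832 kWh
Total energy = 0.1851 + 8.045 + 0.702 + 0.0832 = 9.016 kWh
Cost = 9.016 kWh × $0.363 = $3.27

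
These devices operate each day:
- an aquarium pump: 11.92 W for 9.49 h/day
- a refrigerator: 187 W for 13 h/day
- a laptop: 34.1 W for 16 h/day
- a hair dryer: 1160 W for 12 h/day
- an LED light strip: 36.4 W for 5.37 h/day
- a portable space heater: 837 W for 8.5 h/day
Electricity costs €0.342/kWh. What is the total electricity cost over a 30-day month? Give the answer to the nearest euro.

aquarium pump: 11.92 W × 9.49 h × 30 d = 3,394 Wh = 3.394 kWh
refrigerator: 187 W × 13 h × 30 d = 72,930 Wh = 72.93 kWh
laptop: 34.1 W × 16 h × 30 d = 16,368 Wh = 16.37 kWh
hair dryer: 1160 W × 12 h × 30 d = 417,600 Wh = 417.6 kWh
LED light strip: 36.4 W × 5.37 h × 30 d = 5,864 Wh = 5.864 kWh
portable space heater: 837 W × 8.5 h × 30 d = 213,435 Wh = 213.4 kWh
Total energy = 3.394 + 72.93 + 16.37 + 417.6 + 5.864 + 213.4 = 729.6 kWh
Cost = 729.6 kWh × €0.342 = €249.52 ≈ €250

€250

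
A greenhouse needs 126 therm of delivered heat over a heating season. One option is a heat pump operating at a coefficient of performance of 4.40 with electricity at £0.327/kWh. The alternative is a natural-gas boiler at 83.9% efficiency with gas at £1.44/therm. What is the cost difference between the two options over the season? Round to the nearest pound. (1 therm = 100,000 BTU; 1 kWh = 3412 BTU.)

£58

Heat load = 126 therm × 100,000 = 12,600,000 BTU
Gas: input = 12,600,000 / 0.839 = 15,017,878 BTU = 150.2 therm → 150.2 × £1.44 = £216.26
Heat pump: 12,600,000 BTU / 3412 = 3,693 kWh heat; / 4.40 = 839.3 kWh in → × £0.327 = £274.45
Difference = |£216.26 − £274.45| = £58.19 ≈ £58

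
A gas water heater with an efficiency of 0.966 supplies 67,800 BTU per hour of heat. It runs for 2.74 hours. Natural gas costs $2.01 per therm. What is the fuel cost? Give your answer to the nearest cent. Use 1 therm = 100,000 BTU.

$3.87

Heat delivered = 67,800 BTU/h × 2.74 h = 185,772 BTU
Gas input = 185,772 / 0.966 = 192,311 BTU
= 192,311 / 100,000 = 1.923 therm
Cost = 1.923 × $2.01/therm = $3.87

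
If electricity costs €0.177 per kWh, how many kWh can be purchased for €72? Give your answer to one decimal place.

406.8 kWh

€72 / €0.177 per kWh = 406.8 kWh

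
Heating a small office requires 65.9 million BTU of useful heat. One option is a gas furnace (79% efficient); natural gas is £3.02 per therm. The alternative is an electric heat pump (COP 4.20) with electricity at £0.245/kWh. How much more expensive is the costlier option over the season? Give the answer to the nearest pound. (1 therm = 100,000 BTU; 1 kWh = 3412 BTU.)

£1393

Heat load = 65.9 × 10⁶ BTU = 65,900,000 BTU
Gas: input = 65,900,000 / 0.79 = 83,417,722 BTU = 834.2 therm → 834.2 × £3.02 = £2,519.22
Heat pump: 65,900,000 BTU / 3412 = 19,310 kWh heat; / 4.20 = 4,599 kWh in → × £0.245 = £1,126.66
Difference = |£2,519.22 − £1,126.66| = £1,392.55 ≈ £1393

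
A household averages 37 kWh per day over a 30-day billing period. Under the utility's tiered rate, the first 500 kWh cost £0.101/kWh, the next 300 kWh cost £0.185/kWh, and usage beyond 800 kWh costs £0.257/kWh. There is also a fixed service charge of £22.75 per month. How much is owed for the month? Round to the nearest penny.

Usage = 37 kWh/day × 30 days = 1110 kWh
First 500 kWh × £0.101 = £50.50
Next 300 kWh × £0.185 = £55.50
Remaining 310 kWh × £0.257 = £79.67
Energy charge = £185.67; + service £22.75 = £208.42

£208.42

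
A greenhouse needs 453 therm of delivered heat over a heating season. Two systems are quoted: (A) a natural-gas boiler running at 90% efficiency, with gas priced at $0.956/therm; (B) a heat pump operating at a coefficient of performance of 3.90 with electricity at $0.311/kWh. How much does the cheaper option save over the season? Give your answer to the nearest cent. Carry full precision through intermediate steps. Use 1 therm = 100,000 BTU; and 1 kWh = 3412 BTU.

$577.54

Heat load = 453 therm × 100,000 = 45,300,000 BTU
Gas: input = 45,300,000 / 0.90 = 50,333,333 BTU = 503.3 therm → 503.3 × $0.956 = $481.19
Heat pump: 45,300,000 BTU / 3412 = 13,280 kWh heat; / 3.90 = 3,404 kWh in → × $0.311 = $1,058.73
Difference = |$481.19 − $1,058.73| = $577.54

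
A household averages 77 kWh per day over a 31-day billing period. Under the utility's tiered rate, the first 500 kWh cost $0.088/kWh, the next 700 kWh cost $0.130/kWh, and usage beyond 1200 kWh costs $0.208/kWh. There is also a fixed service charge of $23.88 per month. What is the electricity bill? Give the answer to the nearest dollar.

$406

Usage = 77 kWh/day × 31 days = 2387 kWh
First 500 kWh × $0.088 = $44.00
Next 700 kWh × $0.130 = $91.00
Remaining 1187 kWh × $0.208 = $246.90
Energy charge = $381.90; + service $23.88 = $405.78 ≈ $406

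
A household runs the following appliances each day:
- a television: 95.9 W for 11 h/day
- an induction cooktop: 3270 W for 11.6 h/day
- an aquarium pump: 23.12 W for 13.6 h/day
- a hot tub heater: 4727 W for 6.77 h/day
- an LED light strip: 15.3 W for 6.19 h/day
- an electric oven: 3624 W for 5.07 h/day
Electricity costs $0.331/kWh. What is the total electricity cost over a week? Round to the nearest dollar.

$208

television: 95.9 W × 11 h × 7 d = 7,384 Wh = 7.384 kWh
induction cooktop: 3270 W × 11.6 h × 7 d = 265,524 Wh = 265.5 kWh
aquarium pump: 23.12 W × 13.6 h × 7 d = 2,201 Wh = 2.201 kWh
hot tub heater: 4727 W × 6.77 h × 7 d = 224,013 Wh = 224 kWh
LED light strip: 15.3 W × 6.19 h × 7 d = 663 Wh = 0.6629 kWh
electric oven: 3624 W × 5.07 h × 7 d = 128,616 Wh = 128.6 kWh
Total energy = 7.384 + 265.5 + 2.201 + 224 + 0.6629 + 128.6 = 628.4 kWh
Cost = 628.4 kWh × $0.331 = $208.00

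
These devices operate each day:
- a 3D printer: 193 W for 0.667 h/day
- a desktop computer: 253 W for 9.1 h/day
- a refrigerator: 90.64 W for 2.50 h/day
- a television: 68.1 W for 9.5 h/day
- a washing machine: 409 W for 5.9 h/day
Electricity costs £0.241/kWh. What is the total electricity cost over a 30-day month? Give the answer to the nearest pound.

£41

3D printer: 193 W × 0.667 h × 30 d = 3,862 Wh = 3.862 kWh
desktop computer: 253 W × 9.1 h × 30 d = 69,069 Wh = 69.07 kWh
refrigerator: 90.64 W × 2.50 h × 30 d = 6,798 Wh = 6.798 kWh
television: 68.1 W × 9.5 h × 30 d = 19,408 Wh = 19.41 kWh
washing machine: 409 W × 5.9 h × 30 d = 72,393 Wh = 72.39 kWh
Total energy = 3.862 + 69.07 + 6.798 + 19.41 + 72.39 = 171.5 kWh
Cost = 171.5 kWh × £0.241 = £41.34 ≈ £41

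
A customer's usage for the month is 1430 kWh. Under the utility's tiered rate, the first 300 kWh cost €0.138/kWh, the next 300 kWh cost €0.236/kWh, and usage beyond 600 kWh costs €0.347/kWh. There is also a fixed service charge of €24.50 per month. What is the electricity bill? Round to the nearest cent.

€424.71

First 300 kWh × €0.138 = €41.40
Next 300 kWh × €0.236 = €70.80
Remaining 830 kWh × €0.347 = €288.01
Energy charge = €400.21; + service €24.50 = €424.71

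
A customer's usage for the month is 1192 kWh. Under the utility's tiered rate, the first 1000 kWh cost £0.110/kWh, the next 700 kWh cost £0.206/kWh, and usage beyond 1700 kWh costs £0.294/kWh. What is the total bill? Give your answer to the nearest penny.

First 1000 kWh × £0.110 = £110.00
Next 192 kWh × £0.206 = £39.55
Remaining tier: 0 kWh (not reached)
Total = £149.55

£149.55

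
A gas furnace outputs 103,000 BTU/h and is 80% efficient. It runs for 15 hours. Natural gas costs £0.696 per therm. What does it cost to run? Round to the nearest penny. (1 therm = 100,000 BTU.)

£13.44

Heat delivered = 103,000 BTU/h × 15 h = 1,545,000 BTU
Gas input = 1,545,000 / 0.80 = 1,931,250 BTU
= 1,931,250 / 100,000 = 19.31 therm
Cost = 19.31 × £0.696/therm = £13.44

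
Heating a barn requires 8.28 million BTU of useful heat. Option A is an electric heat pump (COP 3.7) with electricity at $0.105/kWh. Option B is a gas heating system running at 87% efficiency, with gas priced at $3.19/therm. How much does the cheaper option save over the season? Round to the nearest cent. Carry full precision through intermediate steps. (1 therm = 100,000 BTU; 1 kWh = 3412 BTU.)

Heat load = 8.28 × 10⁶ BTU = 8,280,000 BTU
Gas: input = 8,280,000 / 0.87 = 9,517,241 BTU = 95.17 therm → 95.17 × $3.19 = $303.60
Heat pump: 8,280,000 BTU / 3412 = 2,427 kWh heat; / 3.7 = 655.9 kWh in → × $0.105 = $68.87
Difference = |$303.60 − $68.87| = $234.73

$234.73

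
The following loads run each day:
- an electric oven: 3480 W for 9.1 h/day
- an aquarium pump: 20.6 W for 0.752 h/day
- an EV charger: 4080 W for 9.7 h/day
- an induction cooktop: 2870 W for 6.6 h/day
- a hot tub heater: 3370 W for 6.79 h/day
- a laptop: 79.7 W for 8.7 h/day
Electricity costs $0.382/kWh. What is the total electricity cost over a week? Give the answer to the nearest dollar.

$304

electric oven: 3480 W × 9.1 h × 7 d = 221,676 Wh = 221.7 kWh
aquarium pump: 20.6 W × 0.752 h × 7 d = 108 Wh = 0.1084 kWh
EV charger: 4080 W × 9.7 h × 7 d = 277,032 Wh = 277 kWh
induction cooktop: 2870 W × 6.6 h × 7 d = 132,594 Wh = 132.6 kWh
hot tub heater: 3370 W × 6.79 h × 7 d = 160,176 Wh = 160.2 kWh
laptop: 79.7 W × 8.7 h × 7 d = 4,854 Wh = 4.854 kWh
Total energy = 221.7 + 0.1084 + 277 + 132.6 + 160.2 + 4.854 = 796.4 kWh
Cost = 796.4 kWh × $0.382 = $304.24 ≈ $304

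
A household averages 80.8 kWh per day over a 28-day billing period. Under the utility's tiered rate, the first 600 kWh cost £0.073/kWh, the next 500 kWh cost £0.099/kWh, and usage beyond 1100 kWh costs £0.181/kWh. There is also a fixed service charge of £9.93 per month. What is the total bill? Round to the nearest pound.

£314

Usage = 80.8 kWh/day × 28 days = 2262.4 kWh
First 600 kWh × £0.073 = £43.80
Next 500 kWh × £0.099 = £49.50
Remaining 1162.4 kWh × £0.181 = £210.39
Energy charge = £303.69; + service £9.93 = £313.62 ≈ £314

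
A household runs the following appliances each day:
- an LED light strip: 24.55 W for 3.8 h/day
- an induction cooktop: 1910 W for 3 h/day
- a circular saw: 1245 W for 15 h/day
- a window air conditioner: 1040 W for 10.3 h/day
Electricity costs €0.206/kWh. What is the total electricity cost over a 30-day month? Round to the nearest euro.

€218

LED light strip: 24.55 W × 3.8 h × 30 d = 2,799 Wh = 2.799 kWh
induction cooktop: 1910 W × 3 h × 30 d = 171,900 Wh = 171.9 kWh
circular saw: 1245 W × 15 h × 30 d = 560,250 Wh = 560.2 kWh
window air conditioner: 1040 W × 10.3 h × 30 d = 321,360 Wh = 321.4 kWh
Total energy = 2.799 + 171.9 + 560.2 + 321.4 = 1,056 kWh
Cost = 1,056 kWh × €0.206 = €217.60 ≈ €218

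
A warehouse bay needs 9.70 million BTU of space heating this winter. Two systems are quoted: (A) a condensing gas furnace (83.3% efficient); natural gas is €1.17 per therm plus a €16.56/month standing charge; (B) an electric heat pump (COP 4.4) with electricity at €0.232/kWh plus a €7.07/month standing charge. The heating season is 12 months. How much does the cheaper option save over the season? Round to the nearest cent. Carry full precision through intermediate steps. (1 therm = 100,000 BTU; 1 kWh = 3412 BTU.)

Heat load = 9.70 × 10⁶ BTU = 9,700,000 BTU
Gas: input = 9,700,000 / 0.833 = 11,644,658 BTU = 116.4 therm → 116.4 × €1.17 = €136.24; + 12 × €16.56 standing = €334.96
Heat pump: 9,700,000 BTU / 3412 = 2,843 kWh heat; / 4.4 = 646.1 kWh in → × €0.232 = €149.90; + 12 × €7.07 standing = €234.74
Difference = |€334.96 − €234.74| = €100.22

€100.22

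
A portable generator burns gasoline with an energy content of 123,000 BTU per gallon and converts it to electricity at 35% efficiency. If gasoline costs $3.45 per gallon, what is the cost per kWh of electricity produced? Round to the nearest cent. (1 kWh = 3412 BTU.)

Electrical output per gallon = 123,000 BTU × 0.35 / 3412 BTU/kWh = 12.62 kWh
Cost per kWh = $3.45 / 12.62 kWh = $0.273

$0.27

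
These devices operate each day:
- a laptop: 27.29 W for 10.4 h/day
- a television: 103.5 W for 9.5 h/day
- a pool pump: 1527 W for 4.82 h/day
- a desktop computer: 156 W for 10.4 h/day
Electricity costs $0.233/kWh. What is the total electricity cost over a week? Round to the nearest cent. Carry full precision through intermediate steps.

laptop: 27.29 W × 10.4 h × 7 d = 1,987 Wh = 1.987 kWh
television: 103.5 W × 9.5 h × 7 d = 6,883 Wh = 6.883 kWh
pool pump: 1527 W × 4.82 h × 7 d = 51,521 Wh = 51.52 kWh
desktop computer: 156 W × 10.4 h × 7 d = 11,357 Wh = 11.36 kWh
Total energy = 1.987 + 6.883 + 51.52 + 11.36 = 71.75 kWh
Cost = 71.75 kWh × $0.233 = $16.72

$16.72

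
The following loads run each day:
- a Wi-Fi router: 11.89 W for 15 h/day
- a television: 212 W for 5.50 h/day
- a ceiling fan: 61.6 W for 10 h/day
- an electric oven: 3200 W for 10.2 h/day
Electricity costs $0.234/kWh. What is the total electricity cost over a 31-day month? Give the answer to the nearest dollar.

Wi-Fi router: 11.89 W × 15 h × 31 d = 5,529 Wh = 5.529 kWh
television: 212 W × 5.50 h × 31 d = 36,146 Wh = 36.15 kWh
ceiling fan: 61.6 W × 10 h × 31 d = 19,096 Wh = 19.1 kWh
electric oven: 3200 W × 10.2 h × 31 d = 1,011,840 Wh = 1,012 kWh
Total energy = 5.529 + 36.15 + 19.1 + 1,012 = 1,073 kWh
Cost = 1,073 kWh × $0.234 = $250.99 ≈ $251

$251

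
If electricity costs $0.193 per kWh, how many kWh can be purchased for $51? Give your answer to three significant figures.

264 kWh

$51 / $0.193 per kWh = 264.2 kWh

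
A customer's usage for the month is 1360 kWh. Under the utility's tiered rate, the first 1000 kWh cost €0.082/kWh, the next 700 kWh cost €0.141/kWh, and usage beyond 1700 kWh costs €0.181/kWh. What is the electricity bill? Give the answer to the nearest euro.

€133

First 1000 kWh × €0.082 = €82.00
Next 360 kWh × €0.141 = €50.76
Remaining tier: 0 kWh (not reached)
Total = €132.76 ≈ €133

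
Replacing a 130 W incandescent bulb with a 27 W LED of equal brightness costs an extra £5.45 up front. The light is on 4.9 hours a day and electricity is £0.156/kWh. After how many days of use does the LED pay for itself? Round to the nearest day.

Power saved = 130 − 27 = 103 W
Daily energy saved = 103 W × 4.9 h = 504.7 Wh = 0.5047 kWh
Daily savings = 0.5047 × £0.156 = £0.0787
Payback = £5.45 / £0.0787 per day = 69.22 days

69 days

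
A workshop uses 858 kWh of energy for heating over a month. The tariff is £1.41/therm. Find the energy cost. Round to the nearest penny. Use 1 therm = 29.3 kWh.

£41.29

858 kWh × (0.03413 therm/kWh) = 29.28 therm
Cost = 29.28 therm × £1.41/therm = £41.29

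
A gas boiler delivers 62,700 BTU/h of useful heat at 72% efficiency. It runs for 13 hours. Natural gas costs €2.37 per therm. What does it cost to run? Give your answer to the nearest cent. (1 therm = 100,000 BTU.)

Heat delivered = 62,700 BTU/h × 13 h = 815,100 BTU
Gas input = 815,100 / 0.72 = 1,132,083 BTU
= 1,132,083 / 100,000 = 11.32 therm
Cost = 11.32 × €2.37/therm = €26.83

€26.83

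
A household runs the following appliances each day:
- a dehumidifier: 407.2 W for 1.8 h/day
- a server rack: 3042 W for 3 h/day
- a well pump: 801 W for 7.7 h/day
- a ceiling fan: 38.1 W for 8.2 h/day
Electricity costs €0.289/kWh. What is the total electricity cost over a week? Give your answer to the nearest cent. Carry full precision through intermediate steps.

€33.05

dehumidifier: 407.2 W × 1.8 h × 7 d = 5,131 Wh = 5.131 kWh
server rack: 3042 W × 3 h × 7 d = 63,882 Wh = 63.88 kWh
well pump: 801 W × 7.7 h × 7 d = 43,174 Wh = 43.17 kWh
ceiling fan: 38.1 W × 8.2 h × 7 d = 2,187 Wh = 2.187 kWh
Total energy = 5.131 + 63.88 + 43.17 + 2.187 = 114.4 kWh
Cost = 114.4 kWh × €0.289 = €33.05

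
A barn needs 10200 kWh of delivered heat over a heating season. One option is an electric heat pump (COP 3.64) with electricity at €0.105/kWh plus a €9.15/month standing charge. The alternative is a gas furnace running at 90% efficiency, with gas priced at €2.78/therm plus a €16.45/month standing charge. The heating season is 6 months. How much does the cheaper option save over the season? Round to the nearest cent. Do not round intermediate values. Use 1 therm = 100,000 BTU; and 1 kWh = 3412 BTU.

€824.58

Heat load = 10200 kWh × 3412 = 34,802,400 BTU
Gas: input = 34,802,400 / 0.90 = 38,669,333 BTU = 386.7 therm → 386.7 × €2.78 = €1,075.01; + 6 × €16.45 standing = €1,173.71
Heat pump: 34,802,400 BTU / 3412 = 10,200 kWh heat; / 3.64 = 2,802 kWh in → × €0.105 = €294.23; + 6 × €9.15 standing = €349.13
Difference = |€1,173.71 − €349.13| = €824.58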